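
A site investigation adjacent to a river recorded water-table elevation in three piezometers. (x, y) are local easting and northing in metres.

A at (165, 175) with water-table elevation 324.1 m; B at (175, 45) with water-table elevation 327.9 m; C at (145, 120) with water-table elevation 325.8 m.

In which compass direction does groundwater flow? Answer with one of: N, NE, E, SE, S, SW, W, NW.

Taking A as reference: B−A = (10, -130, +3.8); C−A = (-20, -55, +1.7).
Determinant of the coordinate differences = 10·(-55) − (-20)·(-130) = -3150.
∂h/∂x = [(+3.8)·(-55) − (+1.7)·(-130)] / -3150 = -0.003810
∂h/∂y = [10·(+1.7) − (-20)·(+3.8)] / -3150 = -0.02952
Flow = −∇h = (+0.003810 east, +0.02952 north), which points north.

N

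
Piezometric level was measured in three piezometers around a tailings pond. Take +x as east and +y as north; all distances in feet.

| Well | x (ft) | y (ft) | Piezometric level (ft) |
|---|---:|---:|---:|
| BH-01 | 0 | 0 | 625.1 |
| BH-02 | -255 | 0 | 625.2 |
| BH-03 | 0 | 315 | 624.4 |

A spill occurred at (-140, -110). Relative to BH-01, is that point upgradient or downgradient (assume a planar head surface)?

∂h/∂x = (625.2 − 625.1) / (-255 − 0) = -0.0003922
∂h/∂y = (624.4 − 625.1) / (315 − 0) = -0.002222
Head at (-140, -110) = 625.1 + (-0.0003922)·(-140) + (-0.002222)·(-110) = 625.40 ft.
That is higher than the 625.1 ft at BH-01, so the point is upgradient.

upgradient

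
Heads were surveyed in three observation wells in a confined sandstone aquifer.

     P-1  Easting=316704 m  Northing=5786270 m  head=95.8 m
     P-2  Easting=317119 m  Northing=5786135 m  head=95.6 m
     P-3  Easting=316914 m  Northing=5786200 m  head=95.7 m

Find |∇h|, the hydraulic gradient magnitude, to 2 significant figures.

Taking P-1 as reference: P-2−P-1 = (415, -135, -0.2); P-3−P-1 = (210, -70, -0.1).
Determinant of the coordinate differences = 415·(-70) − 210·(-135) = -700.
∂h/∂x = [(-0.2)·(-70) − (-0.1)·(-135)] / -700 = -0.0007143
∂h/∂y = [415·(-0.1) − 210·(-0.2)] / -700 = -0.0007143
|∇h| = √(-0.0007143² + -0.0007143²) = 0.00101

0.0010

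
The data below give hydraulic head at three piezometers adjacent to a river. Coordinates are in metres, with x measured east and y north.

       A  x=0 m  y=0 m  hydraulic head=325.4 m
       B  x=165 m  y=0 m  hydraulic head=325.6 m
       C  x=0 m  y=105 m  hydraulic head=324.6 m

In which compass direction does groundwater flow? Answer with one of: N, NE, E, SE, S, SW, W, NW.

∂h/∂x = (325.6 − 325.4) / (165 − 0) = +0.001212
∂h/∂y = (324.6 − 325.4) / (105 − 0) = -0.007619
Flow = −∇h = (-0.001212 east, +0.007619 north), which points north.

N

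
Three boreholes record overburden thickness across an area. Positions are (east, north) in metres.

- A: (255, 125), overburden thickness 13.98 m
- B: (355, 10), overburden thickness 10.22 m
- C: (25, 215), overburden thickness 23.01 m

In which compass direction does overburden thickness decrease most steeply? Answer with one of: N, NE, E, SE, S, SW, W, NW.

Taking A as reference: B−A = (100, -115, -3.76); C−A = (-230, 90, +9.03).
Solve a·Δx + b·Δy = Δd: det = 100·90 − (-230)·(-115) = -17450.
∂d/∂x = [(-3.76)·90 − (+9.03)·(-115)] / -17450 = -0.04012
∂d/∂y = [100·(+9.03) − (-230)·(-3.76)] / -17450 = -0.002189
Steepest decrease is along −∇f = (+0.04012 E, +0.002189 N) → east.

E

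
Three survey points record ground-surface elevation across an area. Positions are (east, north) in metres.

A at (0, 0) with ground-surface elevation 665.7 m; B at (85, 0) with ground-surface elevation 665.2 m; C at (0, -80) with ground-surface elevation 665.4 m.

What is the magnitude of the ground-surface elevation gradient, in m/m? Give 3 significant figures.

∂z/∂x = (665.2 − 665.7) / (85 − 0) = -0.005882
∂z/∂y = (665.4 − 665.7) / (-80 − 0) = +0.003750
|∇f| = √(-0.005882² + 0.003750²) = 0.006976 m/m

0.00698 m/m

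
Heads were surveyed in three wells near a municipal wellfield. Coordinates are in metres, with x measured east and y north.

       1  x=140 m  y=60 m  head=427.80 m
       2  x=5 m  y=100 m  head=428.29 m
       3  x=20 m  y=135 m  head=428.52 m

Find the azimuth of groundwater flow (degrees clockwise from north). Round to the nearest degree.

168°

Taking 1 as reference: 2−1 = (-135, 40, +0.49); 3−1 = (-120, 75, +0.72).
Determinant of the coordinate differences = (-135)·75 − (-120)·40 = -5325.
∂h/∂x = [(+0.49)·75 − (+0.72)·40] / -5325 = -0.001493
∂h/∂y = [(-135)·(+0.72) − (-120)·(+0.49)] / -5325 = +0.007211
Flow direction (−∇h) has components (+0.001493 E, -0.007211 N).
Azimuth = atan2(E, N) = atan2(+0.001493, -0.007211) = 168.3° ≈ 168°.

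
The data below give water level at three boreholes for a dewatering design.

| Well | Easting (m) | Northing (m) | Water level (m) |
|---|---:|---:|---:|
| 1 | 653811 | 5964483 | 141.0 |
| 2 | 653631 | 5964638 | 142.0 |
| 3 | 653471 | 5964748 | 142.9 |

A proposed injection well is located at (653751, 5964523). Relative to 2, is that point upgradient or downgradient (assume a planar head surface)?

Taking 1 as reference: 2−1 = (-180, 155, +1.0); 3−1 = (-340, 265, +1.9).
Solve a·Δx + b·Δy = Δh: det = (-180)·265 − (-340)·155 = 5000.
∂h/∂x = [(+1.0)·265 − (+1.9)·155] / 5000 = -0.005900
∂h/∂y = [(-180)·(+1.9) − (-340)·(+1.0)] / 5000 = -0.0004000
Head at (653751, 5964523) = 141.0 + (-0.005900)·(-60) + (-0.0004000)·(40) = 141.34 m.
That is lower than the 142.0 m at 2, so the point is downgradient.

downgradient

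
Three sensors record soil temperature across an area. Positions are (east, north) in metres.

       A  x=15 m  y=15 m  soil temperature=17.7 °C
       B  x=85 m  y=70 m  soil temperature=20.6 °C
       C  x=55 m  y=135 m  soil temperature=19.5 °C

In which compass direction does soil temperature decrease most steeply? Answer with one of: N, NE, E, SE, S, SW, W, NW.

With T = a·x + b·y + c and A as origin, the differences give:
  70·a + 55·b = +2.9
  40·a + 120·b = +1.8
Eliminate b (×120 and ×55, subtract): 6200·a = 249.00 → a = ∂T/∂x = +0.04016
Back-substitute: b = ∂T/∂y = +0.001613.
Steepest decrease is along −∇f = (-0.04016 E, -0.001613 N) → west.

W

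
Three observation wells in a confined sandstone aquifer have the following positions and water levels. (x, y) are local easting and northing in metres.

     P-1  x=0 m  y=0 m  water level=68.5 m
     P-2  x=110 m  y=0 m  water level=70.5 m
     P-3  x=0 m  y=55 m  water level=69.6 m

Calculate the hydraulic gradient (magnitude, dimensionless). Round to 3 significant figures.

0.0270

∂h/∂x = (70.5 − 68.5) / (110 − 0) = +0.01818
∂h/∂y = (69.6 − 68.5) / (55 − 0) = +0.02000
|∇h| = √(0.01818² + 0.02000²) = 0.02703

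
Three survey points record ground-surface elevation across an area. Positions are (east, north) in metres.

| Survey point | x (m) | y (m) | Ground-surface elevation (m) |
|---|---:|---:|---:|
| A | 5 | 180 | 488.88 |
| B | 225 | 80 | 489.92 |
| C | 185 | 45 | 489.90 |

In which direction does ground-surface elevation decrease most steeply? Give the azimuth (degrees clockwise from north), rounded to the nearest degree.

With z = a·x + b·y + c and A as origin, the differences give:
  220·a + (-100)·b = +1.04
  180·a + (-135)·b = +1.02
Eliminate b (×(-135) and ×(-100), subtract): -11700·a = -38.400 → a = ∂z/∂x = +0.003282
Back-substitute: b = ∂z/∂y = -0.003179.
Steepest decrease is along −∇f: components (-0.003282 E, +0.003179 N).
Azimuth = atan2(-0.003282, +0.003179) = 314.1° ≈ 314°.

314°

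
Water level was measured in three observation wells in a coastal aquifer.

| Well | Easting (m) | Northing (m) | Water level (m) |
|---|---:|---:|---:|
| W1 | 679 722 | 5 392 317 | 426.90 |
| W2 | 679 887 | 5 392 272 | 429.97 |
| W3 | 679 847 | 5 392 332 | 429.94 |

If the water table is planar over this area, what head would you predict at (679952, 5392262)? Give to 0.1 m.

431.3 m

Taking W1 as reference: W2−W1 = (165, -45, +3.07); W3−W1 = (125, 15, +3.04).
Determinant of the coordinate differences = 165·15 − 125·(-45) = 8100.
∂h/∂x = [(+3.07)·15 − (+3.04)·(-45)] / 8100 = +0.02257
∂h/∂y = [165·(+3.04) − 125·(+3.07)] / 8100 = +0.01455
h(679952, 5392262) = 426.90 + (+0.02257)·(230) + (+0.01455)·(-55) = 426.90 +5.192 -0.800 = 431.292 m.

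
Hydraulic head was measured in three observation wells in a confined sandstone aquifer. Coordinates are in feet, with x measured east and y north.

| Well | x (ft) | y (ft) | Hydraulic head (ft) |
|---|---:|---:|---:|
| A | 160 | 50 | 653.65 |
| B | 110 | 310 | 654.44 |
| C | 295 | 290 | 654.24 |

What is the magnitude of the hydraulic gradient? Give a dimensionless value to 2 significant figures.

0.0030

Differences from A: to B (Δx, Δy, Δh) = (-50, 260, +0.79); to C = (135, 240, +0.59).
Solve a·Δx + b·Δy = Δh: det = (-50)·240 − 135·260 = -47100.
∂h/∂x = [(+0.79)·240 − (+0.59)·260] / -47100 = -0.0007686
∂h/∂y = [(-50)·(+0.59) − 135·(+0.79)] / -47100 = +0.002891
|∇h| = √(-0.0007686² + 0.002891²) = 0.002991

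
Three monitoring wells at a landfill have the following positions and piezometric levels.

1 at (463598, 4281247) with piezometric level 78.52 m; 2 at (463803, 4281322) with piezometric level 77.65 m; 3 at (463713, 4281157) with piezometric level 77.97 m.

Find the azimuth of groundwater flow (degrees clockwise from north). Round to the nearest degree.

Differences from 1: to 2 (Δx, Δy, Δh) = (205, 75, -0.87); to 3 = (115, -90, -0.55).
Determinant of the coordinate differences = 205·(-90) − 115·75 = -27075.
∂h/∂x = [(-0.87)·(-90) − (-0.55)·75] / -27075 = -0.004416
∂h/∂y = [205·(-0.55) − 115·(-0.87)] / -27075 = +0.0004691
Flow direction (−∇h) has components (+0.004416 E, -0.0004691 N).
Azimuth = atan2(E, N) = atan2(+0.004416, -0.0004691) = 96.1° ≈ 096°.

096°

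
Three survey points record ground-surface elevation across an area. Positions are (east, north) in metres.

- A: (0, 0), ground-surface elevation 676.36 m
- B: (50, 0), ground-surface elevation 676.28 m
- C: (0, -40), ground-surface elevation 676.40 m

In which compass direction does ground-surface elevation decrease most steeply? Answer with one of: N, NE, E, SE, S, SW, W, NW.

∂z/∂x = (676.28 − 676.36) / (50 − 0) = -0.001600
∂z/∂y = (676.40 − 676.36) / (-40 − 0) = -0.0010000
Steepest decrease is along −∇f = (+0.001600 E, +0.0010000 N) → northeast.

NE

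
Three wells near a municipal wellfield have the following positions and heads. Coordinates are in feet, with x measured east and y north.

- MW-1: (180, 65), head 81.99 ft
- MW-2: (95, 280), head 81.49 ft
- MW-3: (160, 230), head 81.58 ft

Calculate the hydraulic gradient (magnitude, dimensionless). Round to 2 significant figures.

With h = a·x + b·y + c and MW-1 as origin, the differences give:
  (-85)·a + 215·b = -0.50
  (-20)·a + 165·b = -0.41
Eliminate b (×165 and ×215, subtract): -9725·a = 5.650 → a = ∂h/∂x = -0.0005810
Back-substitute: b = ∂h/∂y = -0.002555.
|∇h| = √(-0.0005810² + -0.002555²) = 0.00262

0.0026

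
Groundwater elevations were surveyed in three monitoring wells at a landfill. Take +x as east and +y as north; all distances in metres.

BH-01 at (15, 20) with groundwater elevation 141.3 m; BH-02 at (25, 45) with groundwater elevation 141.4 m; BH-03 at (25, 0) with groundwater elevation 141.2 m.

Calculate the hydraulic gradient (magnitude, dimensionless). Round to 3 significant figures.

0.00458

Three-point gradient (reference BH-01): Δ to BH-02 = (10, 25, +0.1), Δ to BH-03 = (10, -20, -0.1).
∂h/∂x = -0.001111, ∂h/∂y = +0.004444 (det = -450).
|∇h| = √(-0.001111² + 0.004444²) = 0.004581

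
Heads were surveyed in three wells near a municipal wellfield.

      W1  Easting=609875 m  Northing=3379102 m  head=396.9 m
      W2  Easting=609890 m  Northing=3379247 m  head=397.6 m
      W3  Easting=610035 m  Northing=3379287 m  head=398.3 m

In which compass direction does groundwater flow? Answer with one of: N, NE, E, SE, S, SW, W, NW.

Differences from W1: to W2 (Δx, Δy, Δh) = (15, 145, +0.7); to W3 = (160, 185, +1.4).
Determinant of the coordinate differences = 15·185 − 160·145 = -20425.
∂h/∂x = [(+0.7)·185 − (+1.4)·145] / -20425 = +0.003599
∂h/∂y = [15·(+1.4) − 160·(+0.7)] / -20425 = +0.004455
Flow = −∇h = (-0.003599 east, -0.004455 north), which points southwest.

SW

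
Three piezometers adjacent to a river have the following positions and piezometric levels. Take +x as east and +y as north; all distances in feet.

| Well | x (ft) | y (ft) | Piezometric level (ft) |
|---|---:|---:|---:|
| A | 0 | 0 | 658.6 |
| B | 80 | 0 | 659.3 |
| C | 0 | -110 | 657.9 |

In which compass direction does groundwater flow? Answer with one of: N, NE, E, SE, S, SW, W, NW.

∂h/∂x = (659.3 − 658.6) / (80 − 0) = +0.008750
∂h/∂y = (657.9 − 658.6) / (-110 − 0) = +0.006364
Flow = −∇h = (-0.008750 east, -0.006364 north), which points southwest.

SW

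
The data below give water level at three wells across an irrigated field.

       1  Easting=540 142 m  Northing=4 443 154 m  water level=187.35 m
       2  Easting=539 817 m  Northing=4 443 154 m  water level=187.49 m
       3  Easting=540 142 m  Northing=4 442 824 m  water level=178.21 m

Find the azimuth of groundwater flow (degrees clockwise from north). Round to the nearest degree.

179°

∂h/∂x = (187.49 − 187.35) / (539817 − 540142) = -0.0004308
∂h/∂y = (178.21 − 187.35) / (4442824 − 4443154) = +0.02770
Flow direction (−∇h) has components (+0.0004308 E, -0.02770 N).
Azimuth = atan2(E, N) = atan2(+0.0004308, -0.02770) = 179.1° ≈ 179°.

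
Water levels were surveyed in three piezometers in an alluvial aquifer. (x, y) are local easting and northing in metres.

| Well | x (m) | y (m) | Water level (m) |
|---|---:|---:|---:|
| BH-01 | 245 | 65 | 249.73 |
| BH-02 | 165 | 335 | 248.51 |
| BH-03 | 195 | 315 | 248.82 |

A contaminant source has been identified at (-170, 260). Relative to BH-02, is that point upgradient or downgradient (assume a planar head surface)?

Three-point gradient (reference BH-01): Δ to BH-02 = (-80, 270, -1.22), Δ to BH-03 = (-50, 250, -0.91).
∂h/∂x = +0.009123, ∂h/∂y = -0.001815 (det = -6500).
Head at (-170, 260) = 249.73 + (+0.009123)·(-415) + (-0.001815)·(195) = 245.59 m.
That is lower than the 248.51 m at BH-02, so the point is downgradient.

downgradient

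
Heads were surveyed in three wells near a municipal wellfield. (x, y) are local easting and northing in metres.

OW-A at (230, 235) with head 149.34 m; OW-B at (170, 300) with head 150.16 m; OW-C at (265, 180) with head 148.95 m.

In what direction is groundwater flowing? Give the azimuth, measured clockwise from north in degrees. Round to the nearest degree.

Differences from OW-A: to OW-B (Δx, Δy, Δh) = (-60, 65, +0.82); to OW-C = (35, -55, -0.39).
Solve a·Δx + b·Δy = Δh: det = (-60)·(-55) − 35·65 = 1025.
∂h/∂x = [(+0.82)·(-55) − (-0.39)·65] / 1025 = -0.01927
∂h/∂y = [(-60)·(-0.39) − 35·(+0.82)] / 1025 = -0.005171
Flow direction (−∇h) has components (+0.01927 E, +0.005171 N).
Azimuth = atan2(E, N) = atan2(+0.01927, +0.005171) = 75.0° ≈ 075°.

075°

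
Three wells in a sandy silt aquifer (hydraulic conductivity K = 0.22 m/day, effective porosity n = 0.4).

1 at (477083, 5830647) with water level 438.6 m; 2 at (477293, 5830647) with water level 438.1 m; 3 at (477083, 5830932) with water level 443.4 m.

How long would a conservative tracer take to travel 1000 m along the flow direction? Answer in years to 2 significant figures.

290 years

∂h/∂x = (438.1 − 438.6) / (477293 − 477083) = -0.002381
∂h/∂y = (443.4 − 438.6) / (5830932 − 5830647) = +0.01684
|∇h| = √(-0.002381² + 0.01684²) = 0.01701
Seepage velocity v = K·i/n = 0.22 × 0.01701 / 0.4 = 0.009355 m/day.
t = 1000 / 0.009355 = 1.069e+05 days = 293 years.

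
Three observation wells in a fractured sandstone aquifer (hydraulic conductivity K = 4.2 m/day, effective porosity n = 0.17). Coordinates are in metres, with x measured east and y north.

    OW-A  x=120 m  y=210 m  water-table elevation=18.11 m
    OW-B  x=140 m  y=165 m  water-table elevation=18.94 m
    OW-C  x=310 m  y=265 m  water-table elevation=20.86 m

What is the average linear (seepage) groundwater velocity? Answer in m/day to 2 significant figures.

0.51 m/day

Differences from OW-A: to OW-B (Δx, Δy, Δh) = (20, -45, +0.83); to OW-C = (190, 55, +2.75).
Solve a·Δx + b·Δy = Δh: det = 20·55 − 190·(-45) = 9650.
∂h/∂x = [(+0.83)·55 − (+2.75)·(-45)] / 9650 = +0.01755
∂h/∂y = [20·(+2.75) − 190·(+0.83)] / 9650 = -0.01064
|∇h| = √(0.01755² + -0.01064²) = 0.02052
Seepage velocity v = K·i/n = 4.2 × 0.02052 / 0.17 = 0.507 m/day.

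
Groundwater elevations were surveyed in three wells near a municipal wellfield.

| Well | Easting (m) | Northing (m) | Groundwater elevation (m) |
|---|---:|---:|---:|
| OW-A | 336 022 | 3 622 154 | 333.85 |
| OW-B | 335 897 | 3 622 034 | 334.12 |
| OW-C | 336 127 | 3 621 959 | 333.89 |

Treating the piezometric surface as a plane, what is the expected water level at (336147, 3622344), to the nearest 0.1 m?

Differences from OW-A: to OW-B (Δx, Δy, Δh) = (-125, -120, +0.27); to OW-C = (105, -195, +0.04).
Solve a·Δx + b·Δy = Δh: det = (-125)·(-195) − 105·(-120) = 36975.
∂h/∂x = [(+0.27)·(-195) − (+0.04)·(-120)] / 36975 = -0.001294
∂h/∂y = [(-125)·(+0.04) − 105·(+0.27)] / 36975 = -0.0009020
h(336147, 3622344) = 333.85 + (-0.001294)·(125) + (-0.0009020)·(190) = 333.85 -0.162 -0.171 = 333.517 m.

333.5 m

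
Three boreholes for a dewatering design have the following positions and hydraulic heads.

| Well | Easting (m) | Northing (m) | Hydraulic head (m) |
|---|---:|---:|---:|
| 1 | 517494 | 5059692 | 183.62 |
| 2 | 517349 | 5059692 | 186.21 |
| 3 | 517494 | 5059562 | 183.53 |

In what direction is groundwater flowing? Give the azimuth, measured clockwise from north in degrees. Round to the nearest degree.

∂h/∂x = (186.21 − 183.62) / (517349 − 517494) = -0.01786
∂h/∂y = (183.53 − 183.62) / (5059562 − 5059692) = +0.0006923
Flow direction (−∇h) has components (+0.01786 E, -0.0006923 N).
Azimuth = atan2(E, N) = atan2(+0.01786, -0.0006923) = 92.2° ≈ 092°.

092°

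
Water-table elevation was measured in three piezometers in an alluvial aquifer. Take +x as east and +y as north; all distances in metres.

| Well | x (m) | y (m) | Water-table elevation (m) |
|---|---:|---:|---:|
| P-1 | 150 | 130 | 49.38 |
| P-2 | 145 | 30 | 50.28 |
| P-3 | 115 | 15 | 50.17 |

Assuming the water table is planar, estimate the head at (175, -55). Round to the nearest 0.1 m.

Taking P-1 as reference: P-2−P-1 = (-5, -100, +0.90); P-3−P-1 = (-35, -115, +0.79).
Determinant of the coordinate differences = (-5)·(-115) − (-35)·(-100) = -2925.
∂h/∂x = [(+0.90)·(-115) − (+0.79)·(-100)] / -2925 = +0.008376
∂h/∂y = [(-5)·(+0.79) − (-35)·(+0.90)] / -2925 = -0.009419
h(175, -55) = 49.38 + (+0.008376)·(25) + (-0.009419)·(-185) = 49.38 +0.209 +1.742 = 51.332 m.

51.3 m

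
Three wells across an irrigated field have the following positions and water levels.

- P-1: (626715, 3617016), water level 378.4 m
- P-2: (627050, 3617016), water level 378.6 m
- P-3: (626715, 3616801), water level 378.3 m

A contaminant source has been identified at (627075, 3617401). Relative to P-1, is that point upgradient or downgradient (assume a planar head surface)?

∂h/∂x = (378.6 − 378.4) / (627050 − 626715) = +0.0005970
∂h/∂y = (378.3 − 378.4) / (3616801 − 3617016) = +0.0004651
Head at (627075, 3617401) = 378.4 + (+0.0005970)·(360) + (+0.0004651)·(385) = 378.79 m.
That is higher than the 378.4 m at P-1, so the point is upgradient.

upgradient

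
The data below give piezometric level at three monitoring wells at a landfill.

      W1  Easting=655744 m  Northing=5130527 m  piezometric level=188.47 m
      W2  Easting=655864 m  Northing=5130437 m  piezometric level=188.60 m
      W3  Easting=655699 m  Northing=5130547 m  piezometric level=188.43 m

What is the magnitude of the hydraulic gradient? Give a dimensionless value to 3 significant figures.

0.000879

Taking W1 as reference: W2−W1 = (120, -90, +0.13); W3−W1 = (-45, 20, -0.04).
Determinant of the coordinate differences = 120·20 − (-45)·(-90) = -1650.
∂h/∂x = [(+0.13)·20 − (-0.04)·(-90)] / -1650 = +0.0006061
∂h/∂y = [120·(-0.04) − (-45)·(+0.13)] / -1650 = -0.0006364
|∇h| = √(0.0006061² + -0.0006364²) = 0.0008788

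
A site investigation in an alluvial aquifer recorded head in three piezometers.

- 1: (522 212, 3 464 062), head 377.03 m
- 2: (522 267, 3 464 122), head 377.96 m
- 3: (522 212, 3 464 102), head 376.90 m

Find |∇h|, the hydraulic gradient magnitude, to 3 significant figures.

0.0207

Taking 1 as reference: 2−1 = (55, 60, +0.93); 3−1 = (0, 40, -0.13).
Solve a·Δx + b·Δy = Δh: det = 55·40 − 0·60 = 2200.
∂h/∂x = [(+0.93)·40 − (-0.13)·60] / 2200 = +0.02045
∂h/∂y = [55·(-0.13) − 0·(+0.93)] / 2200 = -0.003250
|∇h| = √(0.02045² + -0.003250²) = 0.02071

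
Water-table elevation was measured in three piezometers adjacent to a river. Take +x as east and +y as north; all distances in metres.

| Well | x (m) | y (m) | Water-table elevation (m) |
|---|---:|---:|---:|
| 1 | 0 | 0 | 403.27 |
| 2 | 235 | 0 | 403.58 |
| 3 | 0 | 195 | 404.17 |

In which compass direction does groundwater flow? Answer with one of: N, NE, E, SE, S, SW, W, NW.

∂h/∂x = (403.58 − 403.27) / (235 − 0) = +0.001319
∂h/∂y = (404.17 − 403.27) / (195 − 0) = +0.004615
Flow = −∇h = (-0.001319 east, -0.004615 north), which points south.

S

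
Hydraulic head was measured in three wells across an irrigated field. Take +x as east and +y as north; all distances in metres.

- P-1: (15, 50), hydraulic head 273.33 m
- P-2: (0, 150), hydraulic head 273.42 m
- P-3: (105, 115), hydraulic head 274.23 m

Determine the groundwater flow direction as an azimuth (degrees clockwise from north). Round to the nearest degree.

256°

Differences from P-1: to P-2 (Δx, Δy, Δh) = (-15, 100, +0.09); to P-3 = (90, 65, +0.90).
Solve a·Δx + b·Δy = Δh: det = (-15)·65 − 90·100 = -9975.
∂h/∂x = [(+0.09)·65 − (+0.90)·100] / -9975 = +0.008436
∂h/∂y = [(-15)·(+0.90) − 90·(+0.09)] / -9975 = +0.002165
Flow direction (−∇h) has components (-0.008436 E, -0.002165 N).
Azimuth = atan2(E, N) = atan2(-0.008436, -0.002165) = 255.6° ≈ 256°.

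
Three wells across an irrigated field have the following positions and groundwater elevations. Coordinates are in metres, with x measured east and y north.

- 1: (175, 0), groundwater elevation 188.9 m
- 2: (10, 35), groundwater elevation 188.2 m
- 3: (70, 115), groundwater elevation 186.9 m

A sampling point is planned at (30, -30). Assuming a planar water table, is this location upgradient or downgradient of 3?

Three-point gradient (reference 1): Δ to 2 = (-165, 35, -0.7), Δ to 3 = (-105, 115, -2.0).
∂h/∂x = +0.0006863, ∂h/∂y = -0.01676 (det = -15300).
Head at (30, -30) = 188.9 + (+0.0006863)·(-145) + (-0.01676)·(-30) = 189.30 m.
That is higher than the 186.9 m at 3, so the point is upgradient.

upgradient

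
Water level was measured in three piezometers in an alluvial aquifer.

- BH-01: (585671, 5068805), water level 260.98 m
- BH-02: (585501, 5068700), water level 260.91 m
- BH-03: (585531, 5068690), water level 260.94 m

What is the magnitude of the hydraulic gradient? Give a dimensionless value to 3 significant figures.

0.00101

Differences from BH-01: to BH-02 (Δx, Δy, Δh) = (-170, -105, -0.07); to BH-03 = (-140, -115, -0.04).
Solve a·Δx + b·Δy = Δh: det = (-170)·(-115) − (-140)·(-105) = 4850.
∂h/∂x = [(-0.07)·(-115) − (-0.04)·(-105)] / 4850 = +0.0007938
∂h/∂y = [(-170)·(-0.04) − (-140)·(-0.07)] / 4850 = -0.0006186
|∇h| = √(0.0007938² + -0.0006186²) = 0.001006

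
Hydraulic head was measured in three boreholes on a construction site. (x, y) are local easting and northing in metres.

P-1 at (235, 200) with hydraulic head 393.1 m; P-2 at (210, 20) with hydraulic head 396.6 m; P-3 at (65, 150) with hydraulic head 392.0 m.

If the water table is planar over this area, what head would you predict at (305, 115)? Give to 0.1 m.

With h = a·x + b·y + c and P-1 as origin, the differences give:
  (-25)·a + (-180)·b = +3.5
  (-170)·a + (-50)·b = -1.1
Eliminate b (×(-50) and ×(-180), subtract): -29350·a = -373.00 → a = ∂h/∂x = +0.01271
Back-substitute: b = ∂h/∂y = -0.02121.
h(305, 115) = 393.1 + (+0.01271)·(70) + (-0.02121)·(-85) = 393.1 +0.890 +1.803 = 395.792 m.

395.8 m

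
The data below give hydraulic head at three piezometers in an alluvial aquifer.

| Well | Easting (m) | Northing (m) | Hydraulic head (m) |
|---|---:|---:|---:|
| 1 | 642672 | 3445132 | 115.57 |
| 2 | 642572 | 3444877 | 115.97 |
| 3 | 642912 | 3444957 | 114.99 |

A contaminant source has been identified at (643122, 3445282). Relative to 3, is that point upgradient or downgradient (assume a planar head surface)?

Taking 1 as reference: 2−1 = (-100, -255, +0.40); 3−1 = (240, -175, -0.58).
Determinant of the coordinate differences = (-100)·(-175) − 240·(-255) = 78700.
∂h/∂x = [(+0.40)·(-175) − (-0.58)·(-255)] / 78700 = -0.002769
∂h/∂y = [(-100)·(-0.58) − 240·(+0.40)] / 78700 = -0.0004828
Head at (643122, 3445282) = 115.57 + (-0.002769)·(450) + (-0.0004828)·(150) = 114.25 m.
That is lower than the 114.99 m at 3, so the point is downgradient.

downgradient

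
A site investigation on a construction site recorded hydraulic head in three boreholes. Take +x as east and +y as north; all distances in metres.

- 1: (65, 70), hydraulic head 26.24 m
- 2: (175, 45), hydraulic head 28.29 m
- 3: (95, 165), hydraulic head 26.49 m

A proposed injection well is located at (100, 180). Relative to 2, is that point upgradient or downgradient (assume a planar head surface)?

downgradient

Taking 1 as reference: 2−1 = (110, -25, +2.05); 3−1 = (30, 95, +0.25).
Solve a·Δx + b·Δy = Δh: det = 110·95 − 30·(-25) = 11200.
∂h/∂x = [(+2.05)·95 − (+0.25)·(-25)] / 11200 = +0.01795
∂h/∂y = [110·(+0.25) − 30·(+2.05)] / 11200 = -0.003036
Head at (100, 180) = 26.24 + (+0.01795)·(35) + (-0.003036)·(110) = 26.53 m.
That is lower than the 28.29 m at 2, so the point is downgradient.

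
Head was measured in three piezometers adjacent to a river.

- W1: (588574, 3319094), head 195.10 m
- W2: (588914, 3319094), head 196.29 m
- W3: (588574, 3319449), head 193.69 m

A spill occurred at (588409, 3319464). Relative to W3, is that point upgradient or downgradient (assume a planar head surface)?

downgradient

∂h/∂x = (196.29 − 195.10) / (588914 − 588574) = +0.003500
∂h/∂y = (193.69 − 195.10) / (3319449 − 3319094) = -0.003972
Head at (588409, 3319464) = 195.10 + (+0.003500)·(-165) + (-0.003972)·(370) = 193.05 m.
That is lower than the 193.69 m at W3, so the point is downgradient.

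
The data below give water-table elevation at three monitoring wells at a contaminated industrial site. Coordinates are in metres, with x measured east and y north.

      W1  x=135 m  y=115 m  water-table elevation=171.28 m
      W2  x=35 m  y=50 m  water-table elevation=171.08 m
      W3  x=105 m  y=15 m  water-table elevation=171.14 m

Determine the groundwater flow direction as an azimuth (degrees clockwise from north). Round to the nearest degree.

With h = a·x + b·y + c and W1 as origin, the differences give:
  (-100)·a + (-65)·b = -0.20
  (-30)·a + (-100)·b = -0.14
Eliminate b (×(-100) and ×(-65), subtract): 8050·a = 10.900 → a = ∂h/∂x = +0.001354
Back-substitute: b = ∂h/∂y = +0.0009938.
Flow direction (−∇h) has components (-0.001354 E, -0.0009938 N).
Azimuth = atan2(E, N) = atan2(-0.001354, -0.0009938) = 233.7° ≈ 234°.

234°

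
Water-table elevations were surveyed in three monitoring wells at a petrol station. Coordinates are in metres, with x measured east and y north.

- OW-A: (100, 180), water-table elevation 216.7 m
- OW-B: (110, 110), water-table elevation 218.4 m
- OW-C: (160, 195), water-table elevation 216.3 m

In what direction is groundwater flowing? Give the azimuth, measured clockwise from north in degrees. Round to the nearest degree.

Differences from OW-A: to OW-B (Δx, Δy, Δh) = (10, -70, +1.7); to OW-C = (60, 15, -0.4).
Determinant of the coordinate differences = 10·15 − 60·(-70) = 4350.
∂h/∂x = [(+1.7)·15 − (-0.4)·(-70)] / 4350 = -0.0005747
∂h/∂y = [10·(-0.4) − 60·(+1.7)] / 4350 = -0.02437
Flow direction (−∇h) has components (+0.0005747 E, +0.02437 N).
Azimuth = atan2(E, N) = atan2(+0.0005747, +0.02437) = 1.4° ≈ 001°.

001°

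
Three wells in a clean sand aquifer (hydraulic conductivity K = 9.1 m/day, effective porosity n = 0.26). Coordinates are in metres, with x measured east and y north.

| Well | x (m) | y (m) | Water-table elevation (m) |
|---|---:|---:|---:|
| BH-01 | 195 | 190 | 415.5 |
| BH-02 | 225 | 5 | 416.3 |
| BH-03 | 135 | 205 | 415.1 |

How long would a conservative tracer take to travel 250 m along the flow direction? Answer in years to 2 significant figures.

2.9 years

Taking BH-01 as reference: BH-02−BH-01 = (30, -185, +0.8); BH-03−BH-01 = (-60, 15, -0.4).
Determinant of the coordinate differences = 30·15 − (-60)·(-185) = -10650.
∂h/∂x = [(+0.8)·15 − (-0.4)·(-185)] / -10650 = +0.005822
∂h/∂y = [30·(-0.4) − (-60)·(+0.8)] / -10650 = -0.003380
|∇h| = √(0.005822² + -0.003380²) = 0.006732
Seepage velocity v = K·i/n = 9.1 × 0.006732 / 0.26 = 0.2356 m/day.
t = 250 / 0.2356 = 1061 days = 2.9 years.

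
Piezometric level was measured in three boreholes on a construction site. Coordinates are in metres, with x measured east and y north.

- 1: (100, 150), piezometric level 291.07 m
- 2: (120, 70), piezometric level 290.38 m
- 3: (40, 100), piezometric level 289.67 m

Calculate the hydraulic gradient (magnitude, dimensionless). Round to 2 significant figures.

Differences from 1: to 2 (Δx, Δy, Δh) = (20, -80, -0.69); to 3 = (-60, -50, -1.40).
Determinant of the coordinate differences = 20·(-50) − (-60)·(-80) = -5800.
∂h/∂x = [(-0.69)·(-50) − (-1.40)·(-80)] / -5800 = +0.01336
∂h/∂y = [20·(-1.40) − (-60)·(-0.69)] / -5800 = +0.01197
|∇h| = √(0.01336² + 0.01197²) = 0.01794

0.018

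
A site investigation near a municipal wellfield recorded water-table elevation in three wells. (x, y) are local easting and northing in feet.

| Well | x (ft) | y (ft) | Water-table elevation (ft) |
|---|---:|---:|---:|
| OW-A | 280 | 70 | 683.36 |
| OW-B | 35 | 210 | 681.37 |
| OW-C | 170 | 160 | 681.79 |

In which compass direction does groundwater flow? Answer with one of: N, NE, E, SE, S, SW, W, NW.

N

Differences from OW-A: to OW-B (Δx, Δy, Δh) = (-245, 140, -1.99); to OW-C = (-110, 90, -1.57).
Solve a·Δx + b·Δy = Δh: det = (-245)·90 − (-110)·140 = -6650.
∂h/∂x = [(-1.99)·90 − (-1.57)·140] / -6650 = -0.006120
∂h/∂y = [(-245)·(-1.57) − (-110)·(-1.99)] / -6650 = -0.02492
Flow = −∇h = (+0.006120 east, +0.02492 north), which points north.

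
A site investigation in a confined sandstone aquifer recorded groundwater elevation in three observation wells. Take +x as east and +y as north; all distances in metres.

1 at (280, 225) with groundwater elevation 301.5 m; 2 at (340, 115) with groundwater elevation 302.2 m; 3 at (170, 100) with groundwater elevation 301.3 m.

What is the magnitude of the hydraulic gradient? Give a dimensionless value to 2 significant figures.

0.0065

With h = a·x + b·y + c and 1 as origin, the differences give:
  60·a + (-110)·b = +0.7
  (-110)·a + (-125)·b = -0.2
Eliminate b (×(-125) and ×(-110), subtract): -19600·a = -109.50 → a = ∂h/∂x = +0.005587
Back-substitute: b = ∂h/∂y = -0.003316.
|∇h| = √(0.005587² + -0.003316²) = 0.006497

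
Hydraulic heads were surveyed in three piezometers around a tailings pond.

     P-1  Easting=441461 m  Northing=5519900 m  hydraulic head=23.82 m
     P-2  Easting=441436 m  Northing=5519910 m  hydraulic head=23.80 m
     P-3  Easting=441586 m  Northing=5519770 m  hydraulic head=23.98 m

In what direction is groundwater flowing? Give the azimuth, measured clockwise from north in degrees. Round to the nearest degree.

326°

With h = a·x + b·y + c and P-1 as origin, the differences give:
  (-25)·a + 10·b = -0.02
  125·a + (-130)·b = +0.16
Eliminate b (×(-130) and ×10, subtract): 2000·a = 1.000 → a = ∂h/∂x = +0.0005000
Back-substitute: b = ∂h/∂y = -0.0007500.
Flow direction (−∇h) has components (-0.0005000 E, +0.0007500 N).
Azimuth = atan2(E, N) = atan2(-0.0005000, +0.0007500) = 326.3° ≈ 326°.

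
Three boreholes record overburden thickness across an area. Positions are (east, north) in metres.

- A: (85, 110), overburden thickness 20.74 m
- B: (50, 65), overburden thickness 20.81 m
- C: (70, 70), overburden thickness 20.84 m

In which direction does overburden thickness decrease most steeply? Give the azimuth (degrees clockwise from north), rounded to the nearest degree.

325°

Taking A as reference: B−A = (-35, -45, +0.07); C−A = (-15, -40, +0.10).
Determinant of the coordinate differences = (-35)·(-40) − (-15)·(-45) = 725.
∂d/∂x = [(+0.07)·(-40) − (+0.10)·(-45)] / 725 = +0.002345
∂d/∂y = [(-35)·(+0.10) − (-15)·(+0.07)] / 725 = -0.003379
Steepest decrease is along −∇f: components (-0.002345 E, +0.003379 N).
Azimuth = atan2(-0.002345, +0.003379) = 325.2° ≈ 325°.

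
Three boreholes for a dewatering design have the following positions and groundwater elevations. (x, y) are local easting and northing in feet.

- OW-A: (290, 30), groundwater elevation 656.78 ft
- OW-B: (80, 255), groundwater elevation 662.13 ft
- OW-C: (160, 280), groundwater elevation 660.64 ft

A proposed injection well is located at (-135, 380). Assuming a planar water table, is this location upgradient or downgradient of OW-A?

upgradient

With h = a·x + b·y + c and OW-A as origin, the differences give:
  (-210)·a + 225·b = +5.35
  (-130)·a + 250·b = +3.86
Eliminate b (×250 and ×225, subtract): -23250·a = 469.000 → a = ∂h/∂x = -0.02017
Back-substitute: b = ∂h/∂y = +0.004951.
Head at (-135, 380) = 656.78 + (-0.02017)·(-425) + (+0.004951)·(350) = 667.09 ft.
That is higher than the 656.78 ft at OW-A, so the point is upgradient.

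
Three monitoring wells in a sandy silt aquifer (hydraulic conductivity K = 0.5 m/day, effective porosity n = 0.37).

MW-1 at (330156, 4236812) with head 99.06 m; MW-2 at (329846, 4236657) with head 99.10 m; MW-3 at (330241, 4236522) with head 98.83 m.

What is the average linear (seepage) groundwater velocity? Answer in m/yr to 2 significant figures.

0.40 m/yr

Differences from MW-1: to MW-2 (Δx, Δy, Δh) = (-310, -155, +0.04); to MW-3 = (85, -290, -0.23).
Determinant of the coordinate differences = (-310)·(-290) − 85·(-155) = 103075.
∂h/∂x = [(+0.04)·(-290) − (-0.23)·(-155)] / 103075 = -0.0004584
∂h/∂y = [(-310)·(-0.23) − 85·(+0.04)] / 103075 = +0.0006587
|∇h| = √(-0.0004584² + 0.0006587²) = 0.0008025
Seepage velocity v = K·i/n = 0.5 × 0.0008025 / 0.37 = 0.001084 m/day = 0.3959 m/yr.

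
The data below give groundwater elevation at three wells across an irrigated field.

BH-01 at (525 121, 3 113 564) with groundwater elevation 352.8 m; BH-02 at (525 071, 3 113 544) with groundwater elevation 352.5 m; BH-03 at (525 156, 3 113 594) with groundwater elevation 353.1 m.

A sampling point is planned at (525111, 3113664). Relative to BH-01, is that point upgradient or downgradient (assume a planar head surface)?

upgradient

Differences from BH-01: to BH-02 (Δx, Δy, Δh) = (-50, -20, -0.3); to BH-03 = (35, 30, +0.3).
Solve a·Δx + b·Δy = Δh: det = (-50)·30 − 35·(-20) = -800.
∂h/∂x = [(-0.3)·30 − (+0.3)·(-20)] / -800 = +0.003750
∂h/∂y = [(-50)·(+0.3) − 35·(-0.3)] / -800 = +0.005625
Head at (525111, 3113664) = 352.8 + (+0.003750)·(-10) + (+0.005625)·(100) = 353.33 m.
That is higher than the 352.8 m at BH-01, so the point is upgradient.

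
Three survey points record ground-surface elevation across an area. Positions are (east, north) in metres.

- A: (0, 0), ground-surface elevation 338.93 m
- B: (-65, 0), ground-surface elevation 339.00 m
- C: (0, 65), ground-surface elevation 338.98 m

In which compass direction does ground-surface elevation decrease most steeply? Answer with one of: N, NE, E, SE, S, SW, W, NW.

SE

∂z/∂x = (339.00 − 338.93) / (-65 − 0) = -0.001077
∂z/∂y = (338.98 − 338.93) / (65 − 0) = +0.0007692
Steepest decrease is along −∇f = (+0.001077 E, -0.0007692 N) → southeast.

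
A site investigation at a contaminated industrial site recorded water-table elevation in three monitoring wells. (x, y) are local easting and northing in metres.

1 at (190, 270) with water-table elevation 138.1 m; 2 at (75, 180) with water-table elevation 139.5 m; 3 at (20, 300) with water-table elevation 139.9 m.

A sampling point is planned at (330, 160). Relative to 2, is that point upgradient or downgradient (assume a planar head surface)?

downgradient

With h = a·x + b·y + c and 1 as origin, the differences give:
  (-115)·a + (-90)·b = +1.4
  (-170)·a + 30·b = +1.8
Eliminate b (×30 and ×(-90), subtract): -18750·a = 204.00 → a = ∂h/∂x = -0.01088
Back-substitute: b = ∂h/∂y = -0.001653.
Head at (330, 160) = 138.1 + (-0.01088)·(140) + (-0.001653)·(-110) = 136.76 m.
That is lower than the 139.5 m at 2, so the point is downgradient.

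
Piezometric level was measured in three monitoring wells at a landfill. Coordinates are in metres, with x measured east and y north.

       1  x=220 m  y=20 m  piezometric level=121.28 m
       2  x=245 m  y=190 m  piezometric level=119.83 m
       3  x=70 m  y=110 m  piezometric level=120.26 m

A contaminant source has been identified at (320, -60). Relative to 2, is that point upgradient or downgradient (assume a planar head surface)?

upgradient

Differences from 1: to 2 (Δx, Δy, Δh) = (25, 170, -1.45); to 3 = (-150, 90, -1.02).
Solve a·Δx + b·Δy = Δh: det = 25·90 − (-150)·170 = 27750.
∂h/∂x = [(-1.45)·90 − (-1.02)·170] / 27750 = +0.001546
∂h/∂y = [25·(-1.02) − (-150)·(-1.45)] / 27750 = -0.008757
Head at (320, -60) = 121.28 + (+0.001546)·(100) + (-0.008757)·(-80) = 122.14 m.
That is higher than the 119.83 m at 2, so the point is upgradient.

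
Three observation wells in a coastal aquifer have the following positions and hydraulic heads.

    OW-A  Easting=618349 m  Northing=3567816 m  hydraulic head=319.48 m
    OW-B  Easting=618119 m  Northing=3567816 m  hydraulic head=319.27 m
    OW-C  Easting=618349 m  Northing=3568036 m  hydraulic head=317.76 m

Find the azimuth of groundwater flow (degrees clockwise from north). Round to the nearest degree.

∂h/∂x = (319.27 − 319.48) / (618119 − 618349) = +0.0009130
∂h/∂y = (317.76 − 319.48) / (3568036 − 3567816) = -0.007818
Flow direction (−∇h) has components (-0.0009130 E, +0.007818 N).
Azimuth = atan2(E, N) = atan2(-0.0009130, +0.007818) = 353.3° ≈ 353°.

353°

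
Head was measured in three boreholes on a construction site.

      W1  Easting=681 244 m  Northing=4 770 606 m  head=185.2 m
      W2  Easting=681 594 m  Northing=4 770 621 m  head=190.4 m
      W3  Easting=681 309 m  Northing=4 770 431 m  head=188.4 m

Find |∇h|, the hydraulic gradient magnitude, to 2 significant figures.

With h = a·x + b·y + c and W1 as origin, the differences give:
  350·a + 15·b = +5.2
  65·a + (-175)·b = +3.2
Eliminate b (×(-175) and ×15, subtract): -62225·a = -958.00 → a = ∂h/∂x = +0.01540
Back-substitute: b = ∂h/∂y = -0.01257.
|∇h| = √(0.01540² + -0.01257²) = 0.01988

0.020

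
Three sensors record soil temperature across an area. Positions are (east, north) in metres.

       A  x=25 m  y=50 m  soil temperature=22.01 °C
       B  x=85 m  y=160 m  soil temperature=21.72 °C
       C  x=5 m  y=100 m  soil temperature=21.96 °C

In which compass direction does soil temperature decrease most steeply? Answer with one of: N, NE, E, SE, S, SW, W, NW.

Taking A as reference: B−A = (60, 110, -0.29); C−A = (-20, 50, -0.05).
Determinant of the coordinate differences = 60·50 − (-20)·110 = 5200.
∂T/∂x = [(-0.29)·50 − (-0.05)·110] / 5200 = -0.001731
∂T/∂y = [60·(-0.05) − (-20)·(-0.29)] / 5200 = -0.001692
Steepest decrease is along −∇f = (+0.001731 E, +0.001692 N) → northeast.

NE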